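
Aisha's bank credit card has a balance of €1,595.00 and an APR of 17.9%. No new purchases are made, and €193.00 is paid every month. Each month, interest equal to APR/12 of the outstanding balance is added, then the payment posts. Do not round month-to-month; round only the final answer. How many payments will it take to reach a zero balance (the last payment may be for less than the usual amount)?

Monthly rate r = 17.9%/12 = 1.49167% = 0.0149167.
Recurrence: B ← B·(1+r) − €193.00.
Month 1: interest €23.79; balance after payment €1,425.79.
Month 2: interest €21.27; balance after payment €1,254.06.
Closed form: n = −ln(1 − rB₀/P)/ln(1+r) = −ln(0.87672)/ln(1.01492) ≈ 8.885, so the balance reaches zero during payment 9.

9 months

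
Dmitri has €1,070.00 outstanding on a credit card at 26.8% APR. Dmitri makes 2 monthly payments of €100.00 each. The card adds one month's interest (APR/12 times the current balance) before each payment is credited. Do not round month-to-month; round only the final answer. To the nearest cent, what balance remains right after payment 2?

Monthly rate r = 26.8%/12 = 2.23333% = 0.0223333.
Each month: B ← B·(1+r) − €100.00.
Month 1: interest €23.90; balance after payment €993.90.
Month 2: interest €22.20; balance after payment €916.09.

€916.09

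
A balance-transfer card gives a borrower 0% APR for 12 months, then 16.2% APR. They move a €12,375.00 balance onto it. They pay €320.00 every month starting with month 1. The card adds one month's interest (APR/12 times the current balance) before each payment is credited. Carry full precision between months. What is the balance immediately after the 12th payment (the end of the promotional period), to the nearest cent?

Promo months 1–12 at r₀ = 0%/12 = 0; months 13+ at r₁ = 16.2%/12 = 0.0135.
After month 12 (no interest yet): B = €12,375.00 − 12·€320.00 = €8,535.00.

€8,535.00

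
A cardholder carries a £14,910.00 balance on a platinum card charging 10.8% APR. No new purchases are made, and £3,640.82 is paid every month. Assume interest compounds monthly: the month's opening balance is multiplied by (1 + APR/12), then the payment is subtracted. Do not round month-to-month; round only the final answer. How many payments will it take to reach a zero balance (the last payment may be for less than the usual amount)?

Monthly rate r = 10.8%/12 = 0.9% = 0.009.
Recurrence: B ← B·(1+r) − £3,640.82.
Month 1: interest £134.19; balance after payment £11,403.37.
Month 2: interest £102.63; balance after payment £7,865.18.
Month 3: interest £70.79; balance after payment £4,295.15.
Month 4: interest £38.66; balance after payment £692.98.
Month 5: interest £6.24; balance after payment £0.00.

5 months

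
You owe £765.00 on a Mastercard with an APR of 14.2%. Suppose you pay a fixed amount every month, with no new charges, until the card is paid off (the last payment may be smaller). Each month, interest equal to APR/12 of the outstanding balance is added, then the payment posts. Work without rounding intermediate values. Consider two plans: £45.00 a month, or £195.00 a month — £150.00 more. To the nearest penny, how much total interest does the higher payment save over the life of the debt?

£71.19

Monthly rate r = 14.2%/12 = 1.18333% = 0.0118333.
At £45.00/mo: n = ⌈−ln(1 − rB₀/P)/ln(1+r)⌉ = 20 payments (last £4.19); total interest = total paid − £765.00 = £94.19.
At £195.00/mo: 5 payments (last £8.00); total interest £23.00.
Interest saved = £94.19 − £23.00 = £71.19.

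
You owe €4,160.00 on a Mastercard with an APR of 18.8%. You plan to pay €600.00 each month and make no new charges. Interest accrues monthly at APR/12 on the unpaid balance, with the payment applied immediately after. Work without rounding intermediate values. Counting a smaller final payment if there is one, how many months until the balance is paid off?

8 payments

Monthly rate r = 18.8%/12 = 1.56667% = 0.0156667.
Recurrence: B ← B·(1+r) − €600.00.
Month 1: interest €65.17; balance after payment €3,625.17.
Month 2: interest €56.79; balance after payment €3,081.97.
Closed form: n = −ln(1 − rB₀/P)/ln(1+r) = −ln(0.89138)/ln(1.01567) ≈ 7.397, so the balance reaches zero during payment 8.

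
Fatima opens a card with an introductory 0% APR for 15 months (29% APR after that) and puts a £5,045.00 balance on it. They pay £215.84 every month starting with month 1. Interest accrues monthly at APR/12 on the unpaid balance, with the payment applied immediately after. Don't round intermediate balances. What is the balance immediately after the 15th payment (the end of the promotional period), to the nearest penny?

£1,807.40

Promo months 1–15 at r₀ = 0%/12 = 0; months 16+ at r₁ = 29%/12 = 0.0241667.
After month 15 (no interest yet): B = £5,045.00 − 15·£215.84 = £1,807.40.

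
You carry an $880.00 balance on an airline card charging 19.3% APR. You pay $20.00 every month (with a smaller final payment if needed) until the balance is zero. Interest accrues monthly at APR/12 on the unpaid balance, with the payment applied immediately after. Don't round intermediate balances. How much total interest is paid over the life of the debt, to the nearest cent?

Monthly rate r = 19.3%/12 = 1.60833% = 0.0160833.
Payoff takes n = ⌈−ln(1 − rB₀/P)/ln(1+r)⌉ = ⌈77.081⌉ = 78 payments; the last is $1.64.
Total paid = 77·$20.00 + $1.64 = $1,541.64.
Total interest = total paid − principal = $1,541.64 − $880.00 = $661.64.

$661.64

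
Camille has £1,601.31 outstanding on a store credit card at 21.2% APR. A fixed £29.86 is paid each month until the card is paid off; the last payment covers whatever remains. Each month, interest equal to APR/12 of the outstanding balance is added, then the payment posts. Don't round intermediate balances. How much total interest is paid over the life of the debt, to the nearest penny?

Monthly rate r = 21.2%/12 = 1.76667% = 0.0176667.
Payoff takes n = ⌈−ln(1 − rB₀/P)/ln(1+r)⌉ = ⌈168.185⌉ = 169 payments; the last is £5.56.
Total paid = 168·£29.86 + £5.56 = £5,022.04.
Total interest = total paid − principal = £5,022.04 − £1,601.31 = £3,420.73.

£3,420.73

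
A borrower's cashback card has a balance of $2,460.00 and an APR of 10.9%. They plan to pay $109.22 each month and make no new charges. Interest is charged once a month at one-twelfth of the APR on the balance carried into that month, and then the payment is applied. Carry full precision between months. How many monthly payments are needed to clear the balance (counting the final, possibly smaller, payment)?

Monthly rate r = 10.9%/12 = 0.908333% = 0.00908333.
Recurrence: B ← B·(1+r) − $109.22.
Month 1: interest $22.35; balance after payment $2,373.12.
Month 2: interest $21.56; balance after payment $2,285.46.
Closed form: n = −ln(1 − rB₀/P)/ln(1+r) = −ln(0.79541)/ln(1.00908) ≈ 25.314, so the balance reaches zero during payment 26.

26 payments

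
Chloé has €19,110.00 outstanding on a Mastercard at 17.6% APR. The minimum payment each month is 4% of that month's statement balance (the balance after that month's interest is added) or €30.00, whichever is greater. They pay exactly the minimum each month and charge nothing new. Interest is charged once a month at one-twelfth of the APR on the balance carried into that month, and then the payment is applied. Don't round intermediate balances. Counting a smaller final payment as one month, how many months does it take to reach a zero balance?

Monthly rate r = 17.6%/12 = 1.46667% = 0.0146667.
While 4% of the post-interest balance exceeds €30.00, each month B ← (B·(1+r))·(1 − 0.04), i.e. B shrinks by the factor (1+r)·0.96 = 0.97408.
This holds for months 1–124. Entering month 125 the balance is €736.20; 4% of the post-interest balance is now below €30.00, so the flat €30.00 minimum applies from here.
From month 125 a fixed €30.00 at rate r clears €736.20 in 31 more payments. Total: 124 + 31 = 155 months.

155 months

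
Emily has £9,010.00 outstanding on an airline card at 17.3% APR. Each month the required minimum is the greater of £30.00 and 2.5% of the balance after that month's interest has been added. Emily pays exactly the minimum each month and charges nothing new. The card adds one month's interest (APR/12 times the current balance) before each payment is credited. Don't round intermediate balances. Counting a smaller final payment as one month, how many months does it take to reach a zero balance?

244 months

Monthly rate r = 17.3%/12 = 1.44167% = 0.0144167.
While 2.5% of the post-interest balance exceeds £30.00, each month B ← (B·(1+r))·(1 − 0.025), i.e. B shrinks by the factor (1+r)·0.975 = 0.98906.
This holds for months 1–185. Entering month 186 the balance is £1,176.54; 2.5% of the post-interest balance is now below £30.00, so the flat £30.00 minimum applies from here.
From month 186 a fixed £30.00 at rate r clears £1,176.54 in 59 more payments. Total: 185 + 59 = 244 months.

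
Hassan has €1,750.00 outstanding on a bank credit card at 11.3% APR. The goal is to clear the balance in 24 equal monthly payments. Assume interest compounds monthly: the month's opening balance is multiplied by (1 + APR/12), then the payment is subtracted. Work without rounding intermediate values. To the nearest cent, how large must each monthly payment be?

Monthly rate r = 11.3%/12 = 0.941667% = 0.00941667.
Level-payment amortization: P = B₀·r / (1 − (1+r)^(−n)) = 1750.00·0.00941667 / (1 − 1.00942^(−24)).
Denominator 1 − (1+r)^(−24) = 0.201437905.
P = 16.4792 / 0.201437905 ≈ 81.81.

€81.81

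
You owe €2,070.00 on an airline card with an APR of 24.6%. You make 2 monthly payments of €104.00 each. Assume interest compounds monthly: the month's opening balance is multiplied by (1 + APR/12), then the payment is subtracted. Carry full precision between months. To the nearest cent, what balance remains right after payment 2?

€1,945.61

Monthly rate r = 24.6%/12 = 2.05% = 0.0205.
Each month: B ← B·(1+r) − €104.00.
Month 1: interest €42.44; balance after payment €2,008.43.
Month 2: interest €41.17; balance after payment €1,945.61.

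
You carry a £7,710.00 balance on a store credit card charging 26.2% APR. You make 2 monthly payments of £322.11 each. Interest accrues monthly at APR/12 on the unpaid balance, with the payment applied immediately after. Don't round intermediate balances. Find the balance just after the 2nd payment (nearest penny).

Monthly rate r = 26.2%/12 = 2.18333% = 0.0218333.
Each month: B ← B·(1+r) − £322.11.
Month 1: interest £168.34; balance after payment £7,556.23.
Month 2: interest £164.98; balance after payment £7,399.09.

£7,399.09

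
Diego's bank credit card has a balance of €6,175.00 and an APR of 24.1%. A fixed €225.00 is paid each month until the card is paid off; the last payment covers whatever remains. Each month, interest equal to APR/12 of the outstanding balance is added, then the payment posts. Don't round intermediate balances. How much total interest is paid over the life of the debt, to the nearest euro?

Monthly rate r = 24.1%/12 = 2.00833% = 0.0200833.
Payoff takes n = ⌈−ln(1 − rB₀/P)/ln(1+r)⌉ = ⌈40.289⌉ = 41 payments; the last is €65.54.
Total paid = 40·€225.00 + €65.54 = €9,065.54.
Total interest = total paid − principal = €9,065.54 − €6,175.00 = €2,890.54.

€2,891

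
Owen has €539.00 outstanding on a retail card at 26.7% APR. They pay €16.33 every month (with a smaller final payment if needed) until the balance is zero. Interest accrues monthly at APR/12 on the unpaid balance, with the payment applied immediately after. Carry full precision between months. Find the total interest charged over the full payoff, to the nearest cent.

Monthly rate r = 26.7%/12 = 2.225% = 0.02225.
Payoff takes n = ⌈−ln(1 − rB₀/P)/ln(1+r)⌉ = ⌈60.245⌉ = 61 payments; the last is €4.04.
Total paid = 60·€16.33 + €4.04 = €983.84.
Total interest = total paid − principal = €983.84 − €539.00 = €444.84.

€444.84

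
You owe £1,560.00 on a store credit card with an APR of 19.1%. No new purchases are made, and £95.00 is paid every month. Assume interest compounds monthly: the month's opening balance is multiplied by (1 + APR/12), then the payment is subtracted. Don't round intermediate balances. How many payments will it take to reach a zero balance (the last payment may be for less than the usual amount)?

Monthly rate r = 19.1%/12 = 1.59167% = 0.0159167.
Recurrence: B ← B·(1+r) − £95.00.
Month 1: interest £24.83; balance after payment £1,489.83.
Month 2: interest £23.71; balance after payment £1,418.54.
Closed form: n = −ln(1 − rB₀/P)/ln(1+r) = −ln(0.73863)/ln(1.01592) ≈ 19.185, so the balance reaches zero during payment 20.

20 payments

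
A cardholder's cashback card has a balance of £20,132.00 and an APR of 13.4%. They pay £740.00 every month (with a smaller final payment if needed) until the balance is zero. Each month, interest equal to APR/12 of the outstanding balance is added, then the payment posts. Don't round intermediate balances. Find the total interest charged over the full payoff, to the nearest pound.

Monthly rate r = 13.4%/12 = 1.11667% = 0.0111667.
Payoff takes n = ⌈−ln(1 − rB₀/P)/ln(1+r)⌉ = ⌈32.608⌉ = 33 payments; the last is £451.20.
Total paid = 32·£740.00 + £451.20 = £24,131.20.
Total interest = total paid − principal = £24,131.20 − £20,132.00 = £3,999.20.

£3,999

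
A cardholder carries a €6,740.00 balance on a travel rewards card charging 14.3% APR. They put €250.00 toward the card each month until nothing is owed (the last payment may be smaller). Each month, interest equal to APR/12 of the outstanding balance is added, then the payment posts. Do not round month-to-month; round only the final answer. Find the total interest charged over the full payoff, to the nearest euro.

Monthly rate r = 14.3%/12 = 1.19167% = 0.0119167.
Payoff takes n = ⌈−ln(1 − rB₀/P)/ln(1+r)⌉ = ⌈32.714⌉ = 33 payments; the last is €178.79.
Total paid = 32·€250.00 + €178.79 = €8,178.79.
Total interest = total paid − principal = €8,178.79 − €6,740.00 = €1,438.79.

€1,439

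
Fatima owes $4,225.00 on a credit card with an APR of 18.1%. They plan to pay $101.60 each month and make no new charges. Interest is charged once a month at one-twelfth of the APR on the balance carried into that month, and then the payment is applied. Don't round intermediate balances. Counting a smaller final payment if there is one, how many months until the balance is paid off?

66 payments

Monthly rate r = 18.1%/12 = 1.50833% = 0.0150833.
Recurrence: B ← B·(1+r) − $101.60.
Month 1: interest $63.73; balance after payment $4,187.13.
Month 2: interest $63.16; balance after payment $4,148.68.
Closed form: n = −ln(1 − rB₀/P)/ln(1+r) = −ln(0.37276)/ln(1.01508) ≈ 65.916, so the balance reaches zero during payment 66.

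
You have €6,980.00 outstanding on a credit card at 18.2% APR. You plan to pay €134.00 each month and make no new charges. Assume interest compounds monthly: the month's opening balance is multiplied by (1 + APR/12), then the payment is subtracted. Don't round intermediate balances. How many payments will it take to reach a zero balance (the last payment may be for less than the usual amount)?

Monthly rate r = 18.2%/12 = 1.51667% = 0.0151667.
Recurrence: B ← B·(1+r) − €134.00.
Month 1: interest €105.86; balance after payment €6,951.86.
Month 2: interest €105.44; balance after payment €6,923.30.
Closed form: n = −ln(1 − rB₀/P)/ln(1+r) = −ln(0.20998)/ln(1.01517) ≈ 103.686, so the balance reaches zero during payment 104.

104 months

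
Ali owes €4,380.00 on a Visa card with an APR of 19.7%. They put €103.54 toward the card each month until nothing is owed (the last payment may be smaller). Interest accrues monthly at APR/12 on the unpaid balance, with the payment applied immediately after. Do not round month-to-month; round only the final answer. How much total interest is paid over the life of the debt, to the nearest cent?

Monthly rate r = 19.7%/12 = 1.64167% = 0.0164167.
Payoff takes n = ⌈−ln(1 − rB₀/P)/ln(1+r)⌉ = ⌈72.816⌉ = 73 payments; the last is €84.64.
Total paid = 72·€103.54 + €84.64 = €7,539.52.
Total interest = total paid − principal = €7,539.52 − €4,380.00 = €3,159.52.

€3,159.52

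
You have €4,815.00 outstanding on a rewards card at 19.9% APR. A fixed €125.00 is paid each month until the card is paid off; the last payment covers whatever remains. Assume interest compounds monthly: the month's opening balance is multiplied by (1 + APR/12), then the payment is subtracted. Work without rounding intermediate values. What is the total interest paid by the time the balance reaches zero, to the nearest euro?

Monthly rate r = 19.9%/12 = 1.65833% = 0.0165833.
Payoff takes n = ⌈−ln(1 − rB₀/P)/ln(1+r)⌉ = ⌈61.913⌉ = 62 payments; the last is €114.15.
Total paid = 61·€125.00 + €114.15 = €7,739.15.
Total interest = total paid − principal = €7,739.15 − €4,815.00 = €2,924.15.

€2,924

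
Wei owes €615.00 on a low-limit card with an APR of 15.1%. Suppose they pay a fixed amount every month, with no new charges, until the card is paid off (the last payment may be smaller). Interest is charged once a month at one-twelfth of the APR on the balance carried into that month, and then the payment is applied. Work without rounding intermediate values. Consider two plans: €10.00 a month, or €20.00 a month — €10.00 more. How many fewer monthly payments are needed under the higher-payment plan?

Monthly rate r = 15.1%/12 = 1.25833% = 0.0125833.
At €10.00/mo: n = ⌈−ln(1 − rB₀/P)/ln(1+r)⌉ = 119 payments (last €8.88); total interest = total paid − €615.00 = €573.88.
At €20.00/mo: 40 payments (last €2.57); total interest €167.57.
Payments saved = 119 − 40 = 79.

79 fewer payments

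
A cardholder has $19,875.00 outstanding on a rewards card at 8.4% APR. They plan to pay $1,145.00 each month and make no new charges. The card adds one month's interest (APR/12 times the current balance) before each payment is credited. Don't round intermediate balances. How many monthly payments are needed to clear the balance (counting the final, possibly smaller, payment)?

Monthly rate r = 8.4%/12 = 0.7% = 0.007.
Recurrence: B ← B·(1+r) − $1,145.00.
Month 1: interest $139.12; balance after payment $18,869.12.
Month 2: interest $132.08; balance after payment $17,856.21.
Closed form: n = −ln(1 − rB₀/P)/ln(1+r) = −ln(0.87849)/ln(1.007) ≈ 18.571, so the balance reaches zero during payment 19.

19 months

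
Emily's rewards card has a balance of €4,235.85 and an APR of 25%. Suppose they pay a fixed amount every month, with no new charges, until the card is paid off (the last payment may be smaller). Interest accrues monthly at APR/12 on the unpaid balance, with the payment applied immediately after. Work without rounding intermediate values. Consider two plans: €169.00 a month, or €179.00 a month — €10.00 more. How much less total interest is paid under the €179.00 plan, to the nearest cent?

€156.44

Monthly rate r = 25%/12 = 2.08333% = 0.0208333.
At €169.00/mo: n = ⌈−ln(1 − rB₀/P)/ln(1+r)⌉ = 36 payments (last €138.18); total interest = total paid − €4,235.85 = €1,817.33.
At €179.00/mo: 33 payments (last €168.74); total interest €1,660.89.
Interest saved = €1,817.33 − €1,660.89 = €156.44.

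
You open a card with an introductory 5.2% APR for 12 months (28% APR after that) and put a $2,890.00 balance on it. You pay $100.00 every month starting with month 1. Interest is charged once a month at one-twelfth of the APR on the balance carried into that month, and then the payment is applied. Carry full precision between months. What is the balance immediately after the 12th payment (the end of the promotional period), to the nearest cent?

Promo months 1–12 at r₀ = 5.2%/12 = 0.00433333; months 13+ at r₁ = 28%/12 = 0.0233333.
After month 12: iterate B ← B·(1+r₀) − $100.00 for 12 months → $1,814.90.

$1,814.90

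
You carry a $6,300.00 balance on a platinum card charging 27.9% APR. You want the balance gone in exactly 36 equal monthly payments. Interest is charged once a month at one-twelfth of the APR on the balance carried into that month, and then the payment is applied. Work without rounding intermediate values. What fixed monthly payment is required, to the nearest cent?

$260.25

Monthly rate r = 27.9%/12 = 2.325% = 0.02325.
Level-payment amortization: P = B₀·r / (1 − (1+r)^(−n)) = 6300.00·0.02325 / (1 − 1.02325^(−36)).
Denominator 1 − (1+r)^(−36) = 0.562823428.
P = 146.475 / 0.562823428 ≈ 260.25.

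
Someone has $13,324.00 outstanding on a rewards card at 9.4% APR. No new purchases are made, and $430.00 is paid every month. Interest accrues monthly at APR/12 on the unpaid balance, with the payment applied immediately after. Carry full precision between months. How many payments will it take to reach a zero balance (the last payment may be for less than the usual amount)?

36 months

Monthly rate r = 9.4%/12 = 0.783333% = 0.00783333.
Recurrence: B ← B·(1+r) − $430.00.
Month 1: interest $104.37; balance after payment $12,998.37.
Month 2: interest $101.82; balance after payment $12,670.19.
Closed form: n = −ln(1 − rB₀/P)/ln(1+r) = −ln(0.75728)/ln(1.00783) ≈ 35.632, so the balance reaches zero during payment 36.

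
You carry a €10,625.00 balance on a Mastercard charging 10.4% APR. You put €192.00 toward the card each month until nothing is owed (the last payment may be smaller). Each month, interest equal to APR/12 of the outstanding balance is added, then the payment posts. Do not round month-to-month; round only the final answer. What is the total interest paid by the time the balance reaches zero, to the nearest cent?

€3,907.77

Monthly rate r = 10.4%/12 = 0.866667% = 0.00866667.
Payoff takes n = ⌈−ln(1 − rB₀/P)/ln(1+r)⌉ = ⌈75.691⌉ = 76 payments; the last is €132.77.
Total paid = 75·€192.00 + €132.77 = €14,532.77.
Total interest = total paid − principal = €14,532.77 − €10,625.00 = €3,907.77.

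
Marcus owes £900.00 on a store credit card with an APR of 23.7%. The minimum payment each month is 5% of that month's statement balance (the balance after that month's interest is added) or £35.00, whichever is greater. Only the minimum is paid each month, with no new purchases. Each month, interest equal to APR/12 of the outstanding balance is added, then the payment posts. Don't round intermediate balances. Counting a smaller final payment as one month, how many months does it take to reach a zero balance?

Monthly rate r = 23.7%/12 = 1.975% = 0.01975.
While 5% of the post-interest balance exceeds £35.00, each month B ← (B·(1+r))·(1 − 0.05), i.e. B shrinks by the factor (1+r)·0.95 = 0.96876.
This holds for months 1–9. Entering month 10 the balance is £676.39; 5% of the post-interest balance is now below £35.00, so the flat £35.00 minimum applies from here.
From month 10 a fixed £35.00 at rate r clears £676.39 in 25 more payments. Total: 9 + 25 = 34 months.

34 months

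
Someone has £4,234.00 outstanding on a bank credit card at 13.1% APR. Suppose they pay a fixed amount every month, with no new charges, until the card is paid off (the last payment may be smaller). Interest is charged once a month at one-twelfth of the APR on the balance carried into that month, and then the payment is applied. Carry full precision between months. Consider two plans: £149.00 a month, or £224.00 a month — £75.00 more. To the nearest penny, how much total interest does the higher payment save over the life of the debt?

£328.32

Monthly rate r = 13.1%/12 = 1.09167% = 0.0109167.
At £149.00/mo: n = ⌈−ln(1 − rB₀/P)/ln(1+r)⌉ = 35 payments (last £30.48); total interest = total paid − £4,234.00 = £862.48.
At £224.00/mo: 22 payments (last £64.16); total interest £534.16.
Interest saved = £862.48 − £534.16 = £328.32.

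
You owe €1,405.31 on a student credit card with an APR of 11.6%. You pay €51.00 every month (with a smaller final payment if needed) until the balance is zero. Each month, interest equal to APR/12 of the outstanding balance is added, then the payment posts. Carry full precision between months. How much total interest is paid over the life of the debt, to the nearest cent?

Monthly rate r = 11.6%/12 = 0.966667% = 0.00966667.
Payoff takes n = ⌈−ln(1 − rB₀/P)/ln(1+r)⌉ = ⌈32.197⌉ = 33 payments; the last is €10.10.
Total paid = 32·€51.00 + €10.10 = €1,642.10.
Total interest = total paid − principal = €1,642.10 − €1,405.31 = €236.79.

€236.79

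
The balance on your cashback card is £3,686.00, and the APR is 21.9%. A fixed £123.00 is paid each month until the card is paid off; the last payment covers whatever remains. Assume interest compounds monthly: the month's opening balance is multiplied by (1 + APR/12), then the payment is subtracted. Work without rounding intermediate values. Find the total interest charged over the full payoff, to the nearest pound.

Monthly rate r = 21.9%/12 = 1.825% = 0.01825.
Payoff takes n = ⌈−ln(1 − rB₀/P)/ln(1+r)⌉ = ⌈43.773⌉ = 44 payments; the last is £95.28.
Total paid = 43·£123.00 + £95.28 = £5,384.28.
Total interest = total paid − principal = £5,384.28 − £3,686.00 = £1,698.28.

£1,698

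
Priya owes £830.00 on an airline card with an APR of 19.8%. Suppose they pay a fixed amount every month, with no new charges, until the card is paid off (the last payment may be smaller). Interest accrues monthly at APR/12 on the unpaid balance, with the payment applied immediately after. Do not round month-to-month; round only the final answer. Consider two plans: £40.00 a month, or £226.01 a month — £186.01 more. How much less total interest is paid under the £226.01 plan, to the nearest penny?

Monthly rate r = 19.8%/12 = 1.65% = 0.0165.
At £40.00/mo: n = ⌈−ln(1 − rB₀/P)/ln(1+r)⌉ = 26 payments (last £24.49); total interest = total paid − £830.00 = £194.49.
At £226.01/mo: 4 payments (last £185.50); total interest £33.53.
Interest saved = £194.49 − £33.53 = £160.96.

£160.96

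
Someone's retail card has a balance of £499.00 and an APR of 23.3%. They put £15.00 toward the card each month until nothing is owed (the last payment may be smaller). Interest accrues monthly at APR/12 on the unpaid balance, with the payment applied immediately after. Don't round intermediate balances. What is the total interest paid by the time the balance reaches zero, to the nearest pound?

Monthly rate r = 23.3%/12 = 1.94167% = 0.0194167.
Payoff takes n = ⌈−ln(1 − rB₀/P)/ln(1+r)⌉ = ⌈53.990⌉ = 54 payments; the last is £14.85.
Total paid = 53·£15.00 + £14.85 = £809.85.
Total interest = total paid − principal = £809.85 − £499.00 = £310.85.

£311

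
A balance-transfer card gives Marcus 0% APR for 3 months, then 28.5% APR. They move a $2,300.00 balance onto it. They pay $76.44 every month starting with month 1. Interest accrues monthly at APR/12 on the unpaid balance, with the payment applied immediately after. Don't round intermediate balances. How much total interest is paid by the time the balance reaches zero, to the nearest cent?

$1,287.05

Promo months 1–3 at r₀ = 0%/12 = 0; months 4+ at r₁ = 28.5%/12 = 0.02375.
After month 3 (no interest yet): B = $2,300.00 − 3·$76.44 = $2,070.68.
Then at r₁ with $76.44/mo: n₂ = −ln(1 − r₁·B/P)/ln(1+r₁) ≈ 43.93 → 44 more payments.
Total paid = 46·$76.44 + $70.81 = $3,587.05; interest = $3,587.05 − $2,300.00 = $1,287.05.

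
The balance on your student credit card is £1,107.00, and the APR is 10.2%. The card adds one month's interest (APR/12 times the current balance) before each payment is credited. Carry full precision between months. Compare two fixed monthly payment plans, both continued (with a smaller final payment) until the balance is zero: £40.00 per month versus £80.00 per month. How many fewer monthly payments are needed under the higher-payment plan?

17 fewer payments

Monthly rate r = 10.2%/12 = 0.85% = 0.0085.
At £40.00/mo: n = ⌈−ln(1 − rB₀/P)/ln(1+r)⌉ = 32 payments (last £27.46); total interest = total paid − £1,107.00 = £160.46.
At £80.00/mo: 15 payments (last £62.76); total interest £75.76.
Payments saved = 32 − 15 = 17.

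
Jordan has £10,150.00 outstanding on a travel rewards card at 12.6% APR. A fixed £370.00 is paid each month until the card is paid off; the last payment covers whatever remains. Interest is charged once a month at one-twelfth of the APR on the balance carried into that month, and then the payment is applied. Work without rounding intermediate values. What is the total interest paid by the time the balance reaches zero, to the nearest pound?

£1,885

Monthly rate r = 12.6%/12 = 1.05% = 0.0105.
Payoff takes n = ⌈−ln(1 − rB₀/P)/ln(1+r)⌉ = ⌈32.525⌉ = 33 payments; the last is £194.81.
Total paid = 32·£370.00 + £194.81 = £12,034.81.
Total interest = total paid − principal = £12,034.81 − £10,150.00 = £1,884.81.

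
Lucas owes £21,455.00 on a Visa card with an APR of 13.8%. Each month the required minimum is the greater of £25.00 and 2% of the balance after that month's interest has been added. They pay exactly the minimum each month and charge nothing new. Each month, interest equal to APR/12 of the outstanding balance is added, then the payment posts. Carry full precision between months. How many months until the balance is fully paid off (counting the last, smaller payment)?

Monthly rate r = 13.8%/12 = 1.15% = 0.0115.
While 2% of the post-interest balance exceeds £25.00, each month B ← (B·(1+r))·(1 − 0.02), i.e. B shrinks by the factor (1+r)·0.98 = 0.99127.
This holds for months 1–326. Entering month 327 the balance is £1,230.58; 2% of the post-interest balance is now below £25.00, so the flat £25.00 minimum applies from here.
From month 327 a fixed £25.00 at rate r clears £1,230.58 in 74 more payments. Total: 326 + 74 = 400 months.

400 months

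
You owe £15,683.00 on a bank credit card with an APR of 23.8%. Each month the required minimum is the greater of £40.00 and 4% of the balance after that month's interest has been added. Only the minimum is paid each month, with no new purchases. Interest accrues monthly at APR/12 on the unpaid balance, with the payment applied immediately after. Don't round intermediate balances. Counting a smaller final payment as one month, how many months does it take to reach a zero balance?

Monthly rate r = 23.8%/12 = 1.98333% = 0.0198333.
While 4% of the post-interest balance exceeds £40.00, each month B ← (B·(1+r))·(1 − 0.04), i.e. B shrinks by the factor (1+r)·0.96 = 0.97904.
This holds for months 1–131. Entering month 132 the balance is £977.88; 4% of the post-interest balance is now below £40.00, so the flat £40.00 minimum applies from here.
From month 132 a fixed £40.00 at rate r clears £977.88 in 34 more payments. Total: 131 + 34 = 165 months.

165 months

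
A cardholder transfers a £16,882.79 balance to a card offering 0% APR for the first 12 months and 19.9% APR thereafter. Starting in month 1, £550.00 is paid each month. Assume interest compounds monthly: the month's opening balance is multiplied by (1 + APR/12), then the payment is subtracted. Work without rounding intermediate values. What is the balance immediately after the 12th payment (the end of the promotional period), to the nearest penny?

Promo months 1–12 at r₀ = 0%/12 = 0; months 13+ at r₁ = 19.9%/12 = 0.0165833.
After month 12 (no interest yet): B = £16,882.79 − 12·£550.00 = £10,282.79.

£10,282.79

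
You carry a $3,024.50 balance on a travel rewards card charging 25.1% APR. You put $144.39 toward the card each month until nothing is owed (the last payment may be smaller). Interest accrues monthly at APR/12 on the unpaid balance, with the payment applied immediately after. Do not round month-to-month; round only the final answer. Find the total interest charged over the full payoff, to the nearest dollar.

Monthly rate r = 25.1%/12 = 2.09167% = 0.0209167.
Payoff takes n = ⌈−ln(1 − rB₀/P)/ln(1+r)⌉ = ⌈27.849⌉ = 28 payments; the last is $122.75.
Total paid = 27·$144.39 + $122.75 = $4,021.28.
Total interest = total paid − principal = $4,021.28 − $3,024.50 = $996.78.

$997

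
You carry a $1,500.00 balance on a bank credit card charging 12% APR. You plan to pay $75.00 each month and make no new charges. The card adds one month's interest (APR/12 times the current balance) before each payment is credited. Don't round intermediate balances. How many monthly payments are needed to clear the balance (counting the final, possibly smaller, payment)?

Monthly rate r = 12%/12 = 1% = 0.01.
Recurrence: B ← B·(1+r) − $75.00.
Month 1: interest $15.00; balance after payment $1,440.00.
Month 2: interest $14.40; balance after payment $1,379.40.
Closed form: n = −ln(1 − rB₀/P)/ln(1+r) = −ln(0.8)/ln(1.01) ≈ 22.426, so the balance reaches zero during payment 23.

23 months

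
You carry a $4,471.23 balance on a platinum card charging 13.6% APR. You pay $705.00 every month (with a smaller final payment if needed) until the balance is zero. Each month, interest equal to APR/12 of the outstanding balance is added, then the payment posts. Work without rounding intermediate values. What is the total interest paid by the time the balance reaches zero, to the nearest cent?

Monthly rate r = 13.6%/12 = 1.13333% = 0.0113333.
Payoff takes n = ⌈−ln(1 − rB₀/P)/ln(1+r)⌉ = ⌈6.619⌉ = 7 payments; the last is $437.24.
Total paid = 6·$705.00 + $437.24 = $4,667.24.
Total interest = total paid − principal = $4,667.24 − $4,471.23 = $196.01.

$196.01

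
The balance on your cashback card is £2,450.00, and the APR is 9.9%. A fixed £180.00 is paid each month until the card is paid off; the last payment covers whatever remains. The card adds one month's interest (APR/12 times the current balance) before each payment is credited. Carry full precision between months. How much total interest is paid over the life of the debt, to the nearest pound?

£160

Monthly rate r = 9.9%/12 = 0.825% = 0.00825.
Payoff takes n = ⌈−ln(1 − rB₀/P)/ln(1+r)⌉ = ⌈14.497⌉ = 15 payments; the last is £89.70.
Total paid = 14·£180.00 + £89.70 = £2,609.70.
Total interest = total paid − principal = £2,609.70 − £2,450.00 = £159.70.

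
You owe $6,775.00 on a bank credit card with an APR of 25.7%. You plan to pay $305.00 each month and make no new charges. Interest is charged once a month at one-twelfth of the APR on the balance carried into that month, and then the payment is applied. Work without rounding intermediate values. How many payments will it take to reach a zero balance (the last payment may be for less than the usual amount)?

Monthly rate r = 25.7%/12 = 2.14167% = 0.0214167.
Recurrence: B ← B·(1+r) − $305.00.
Month 1: interest $145.10; balance after payment $6,615.10.
Month 2: interest $141.67; balance after payment $6,451.77.
Closed form: n = −ln(1 − rB₀/P)/ln(1+r) = −ln(0.52427)/ln(1.02142) ≈ 30.473, so the balance reaches zero during payment 31.

31 months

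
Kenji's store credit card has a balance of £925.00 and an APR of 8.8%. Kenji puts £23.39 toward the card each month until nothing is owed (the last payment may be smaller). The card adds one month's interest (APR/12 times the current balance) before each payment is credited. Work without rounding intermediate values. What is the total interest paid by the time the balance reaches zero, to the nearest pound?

£171

Monthly rate r = 8.8%/12 = 0.733333% = 0.00733333.
Payoff takes n = ⌈−ln(1 − rB₀/P)/ln(1+r)⌉ = ⌈46.876⌉ = 47 payments; the last is £20.50.
Total paid = 46·£23.39 + £20.50 = £1,096.44.
Total interest = total paid − principal = £1,096.44 − £925.00 = £171.44.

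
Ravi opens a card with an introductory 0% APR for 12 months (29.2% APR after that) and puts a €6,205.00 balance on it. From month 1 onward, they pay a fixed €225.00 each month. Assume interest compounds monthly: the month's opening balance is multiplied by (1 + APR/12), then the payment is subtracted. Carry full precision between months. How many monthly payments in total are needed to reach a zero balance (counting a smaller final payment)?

Promo months 1–12 at r₀ = 0%/12 = 0; months 13+ at r₁ = 29.2%/12 = 0.0243333.
After month 12 (no interest yet): B = €6,205.00 − 12·€225.00 = €3,505.00.
Then at r₁ with €225.00/mo: n₂ = −ln(1 − r₁·B/P)/ln(1+r₁) ≈ 19.82 → 20 more payments.

32 months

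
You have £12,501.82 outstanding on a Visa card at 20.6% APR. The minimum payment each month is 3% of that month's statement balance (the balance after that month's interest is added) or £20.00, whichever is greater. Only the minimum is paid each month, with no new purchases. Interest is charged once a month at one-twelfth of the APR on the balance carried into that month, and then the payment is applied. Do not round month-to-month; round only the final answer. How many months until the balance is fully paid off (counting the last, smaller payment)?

268 months

Monthly rate r = 20.6%/12 = 1.71667% = 0.0171667.
While 3% of the post-interest balance exceeds £20.00, each month B ← (B·(1+r))·(1 − 0.03), i.e. B shrinks by the factor (1+r)·0.97 = 0.98665.
This holds for months 1–220. Entering month 221 the balance is £650.16; 3% of the post-interest balance is now below £20.00, so the flat £20.00 minimum applies from here.
From month 221 a fixed £20.00 at rate r clears £650.16 in 48 more payments. Total: 220 + 48 = 268 months.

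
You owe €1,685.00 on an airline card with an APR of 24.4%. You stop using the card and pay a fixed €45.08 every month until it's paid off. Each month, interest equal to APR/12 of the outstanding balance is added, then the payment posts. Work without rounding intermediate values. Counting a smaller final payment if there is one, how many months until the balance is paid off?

71 months

Monthly rate r = 24.4%/12 = 2.03333% = 0.0203333.
Recurrence: B ← B·(1+r) − €45.08.
Month 1: interest €34.26; balance after payment €1,674.18.
Month 2: interest €34.04; balance after payment €1,663.14.
Closed form: n = −ln(1 − rB₀/P)/ln(1+r) = −ln(0.23998)/ln(1.02033) ≈ 70.901, so the balance reaches zero during payment 71.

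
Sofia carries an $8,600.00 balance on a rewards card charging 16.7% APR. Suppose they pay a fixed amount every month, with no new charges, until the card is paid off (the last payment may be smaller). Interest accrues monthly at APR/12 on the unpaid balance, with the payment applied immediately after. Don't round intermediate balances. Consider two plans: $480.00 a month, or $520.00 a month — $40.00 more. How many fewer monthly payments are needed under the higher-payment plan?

2 fewer payments

Monthly rate r = 16.7%/12 = 1.39167% = 0.0139167.
At $480.00/mo: n = ⌈−ln(1 − rB₀/P)/ln(1+r)⌉ = 21 payments (last $361.41); total interest = total paid − $8,600.00 = $1,361.41.
At $520.00/mo: 19 payments (last $481.84); total interest $1,241.84.
Payments saved = 21 − 19 = 2.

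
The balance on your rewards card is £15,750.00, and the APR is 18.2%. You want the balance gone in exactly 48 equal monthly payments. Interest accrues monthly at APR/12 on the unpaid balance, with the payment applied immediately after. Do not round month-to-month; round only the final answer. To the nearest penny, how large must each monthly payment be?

Monthly rate r = 18.2%/12 = 1.51667% = 0.0151667.
Level-payment amortization: P = B₀·r / (1 − (1+r)^(−n)) = 15750.00·0.0151667 / (1 − 1.01517^(−48)).
Denominator 1 − (1+r)^(−48) = 0.514479868.
P = 238.875 / 0.514479868 ≈ 464.30.

£464.30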